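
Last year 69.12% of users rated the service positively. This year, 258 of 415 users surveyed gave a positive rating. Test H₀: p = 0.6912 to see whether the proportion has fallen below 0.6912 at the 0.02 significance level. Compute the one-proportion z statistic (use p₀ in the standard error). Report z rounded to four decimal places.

z = -3.0651

p̂ = 258/415 ≈ 0.621687.
SE = √(p₀(1−p₀)/n) = √(0.21344/415) = 0.022679.
z = (0.621687 − 0.6912)/0.022679 = -0.069513/0.022679 = -3.0651.
p-value = P(Z < -3.065) ≈ 0.0011; since p < α = 0.02, reject H₀.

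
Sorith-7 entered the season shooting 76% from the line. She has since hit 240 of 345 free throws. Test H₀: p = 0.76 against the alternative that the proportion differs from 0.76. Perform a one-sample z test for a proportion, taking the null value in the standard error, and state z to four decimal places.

z = -2.7985

p̂ = 240/345 ≈ 0.6956522.
SE = √(p₀(1−p₀)/n) = √(0.1824/345) = 0.0229934.
z = (0.6956522 − 0.76)/0.0229934 = -0.0643478/0.0229934 = -2.7985.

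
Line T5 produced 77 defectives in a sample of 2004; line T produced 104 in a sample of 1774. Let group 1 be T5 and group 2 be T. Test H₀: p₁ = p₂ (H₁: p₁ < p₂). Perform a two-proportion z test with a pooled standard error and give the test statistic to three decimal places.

z = -2.902

p̂₁ = 77/2004 ≈ 0.03842, p̂₂ = 104/1774 ≈ 0.05862.
Pooled p̂ = (77+104)/(2004+1774) = 181/3778 = 0.04791.
SE = √(p̂(1−p̂)(1/n₁+1/n₂)) = √(0.04791·0.95209·0.0010627) = √(4.84737e-05) = 0.00696.
z = (0.03842 − 0.05862)/0.00696 = -0.02020/0.00696 = -2.902.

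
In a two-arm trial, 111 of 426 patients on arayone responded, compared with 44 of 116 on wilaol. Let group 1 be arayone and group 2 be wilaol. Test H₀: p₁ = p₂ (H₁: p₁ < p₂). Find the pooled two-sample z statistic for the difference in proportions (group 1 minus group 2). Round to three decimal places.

z = -2.509

p̂₁ = 111/426 ≈ 0.260563, p̂₂ = 44/116 ≈ 0.379310.
Pooled p̂ = (111+44)/(426+116) = 155/542 = 0.285978.
SE = √(0.204195 × 0.0109681) = 0.047325.
z = (0.260563 − 0.379310)/0.047325 = -0.118747/0.047325 = -2.509.
p-value = P(Z < -2.509) ≈ 0.0061.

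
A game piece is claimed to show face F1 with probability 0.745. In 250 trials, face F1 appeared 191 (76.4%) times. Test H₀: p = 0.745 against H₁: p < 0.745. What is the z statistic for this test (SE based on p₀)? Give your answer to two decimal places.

p̂ = 191/250 = 0.7640.
SE = √(p₀(1−p₀)/n) = √(0.18998/250) = 0.0276.
z = (0.7640 − 0.745)/0.0276 = 0.0190/0.0276 = 0.69.
p-value = P(Z < 0.689) ≈ 0.7547.

z = 0.69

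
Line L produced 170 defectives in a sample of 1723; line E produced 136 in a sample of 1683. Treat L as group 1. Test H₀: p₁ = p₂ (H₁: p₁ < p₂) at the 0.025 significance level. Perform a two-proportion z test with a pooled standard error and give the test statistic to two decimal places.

z = 1.82

p̂₁ = 170/1723 = 0.09867, p̂₂ = 136/1683 = 0.08081.
Pooled p̂ = (170+136)/(1723+1683) = 306/3406 = 0.08984.
SE = √(0.08177 × 0.00117456) = 0.00980.
z = (0.09867 − 0.08081)/0.00980 = 0.01786/0.00980 = 1.82.
p-value = P(Z < 1.822) ≈ 0.9658. With α = 0.025, fail to reject H₀.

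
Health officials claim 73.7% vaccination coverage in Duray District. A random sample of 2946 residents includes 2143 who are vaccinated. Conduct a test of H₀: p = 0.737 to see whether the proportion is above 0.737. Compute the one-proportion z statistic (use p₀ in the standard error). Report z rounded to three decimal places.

z = -1.180

p̂ = 2143/2946 = 0.72743.
Under H₀, SE = √(0.737·0.263/2946) = √(6.57946e-05) = 0.00811.
z = (0.72743 − 0.737)/0.00811 = -0.00957/0.00811 = -1.180.
p-value = P(Z > -1.180) ≈ 0.8810.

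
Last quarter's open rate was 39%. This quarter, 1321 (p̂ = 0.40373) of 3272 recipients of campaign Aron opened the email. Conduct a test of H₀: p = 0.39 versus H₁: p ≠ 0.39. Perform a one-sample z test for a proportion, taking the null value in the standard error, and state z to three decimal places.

z = 1.610

p̂ = 1321/3272 ≈ 0.40373.
SE = √(p₀(1−p₀)/n) = √(0.2379/3272) = 0.00853.
z = (0.40373 − 0.39)/0.00853 = 0.01373/0.00853 = 1.610.
p-value = 2·P(Z > 1.610) ≈ 0.1074.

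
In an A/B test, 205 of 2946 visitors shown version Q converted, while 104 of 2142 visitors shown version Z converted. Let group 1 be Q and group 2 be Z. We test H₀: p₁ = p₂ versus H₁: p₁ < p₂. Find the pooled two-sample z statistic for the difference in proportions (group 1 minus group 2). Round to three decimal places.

z = 3.101

p̂₁ = 205/2946 ≈ 0.069586, p̂₂ = 104/2142 ≈ 0.048553.
Pooled p̂ = (205+104)/(2946+2142) = 309/5088 = 0.060731.
SE = √(p̂(1−p̂)(1/n₁+1/n₂)) = √(0.060731·0.939269·0.000806297) = √(4.59935e-05) = 0.006782.
z = (0.069586 − 0.048553)/0.006782 = 0.021033/0.006782 = 3.101.
p-value = P(Z < 3.101) ≈ 0.9990.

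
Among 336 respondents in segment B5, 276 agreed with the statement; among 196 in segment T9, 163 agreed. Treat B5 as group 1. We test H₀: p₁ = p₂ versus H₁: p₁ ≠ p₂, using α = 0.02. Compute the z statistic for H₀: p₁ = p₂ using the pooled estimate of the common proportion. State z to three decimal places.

z = -0.299

p̂₁ = 276/336 = 0.82143, p̂₂ = 163/196 = 0.83163.
Pooled p̂ = (276+163)/(336+196) = 439/532 = 0.82519.
SE = √(0.144253 × 0.00807823) = 0.03414.
z = (0.82143 − 0.83163)/0.03414 = -0.01020/0.03414 = -0.299.
p-value = 2·P(Z > 0.299) ≈ 0.7650. With α = 0.02, fail to reject H₀.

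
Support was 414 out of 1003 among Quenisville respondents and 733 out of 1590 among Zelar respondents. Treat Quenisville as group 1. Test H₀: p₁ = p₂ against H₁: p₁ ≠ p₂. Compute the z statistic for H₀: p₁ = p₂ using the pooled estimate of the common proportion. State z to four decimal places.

p̂₁ = 414/1003 = 0.4127617, p̂₂ = 733/1590 = 0.4610063.
Pooled p̂ = (414+733)/(1003+1590) = 1147/2593 = 0.4423448.
SE = √(p̂(1−p̂)(1/n₁+1/n₂)) = √(0.4423448·0.5576552·0.00162594) = √(0.00040108) = 0.0200270.
z = (0.4127617 − 0.4610063)/0.0200270 = -0.0482446/0.0200270 = -2.4090.

z = -2.4090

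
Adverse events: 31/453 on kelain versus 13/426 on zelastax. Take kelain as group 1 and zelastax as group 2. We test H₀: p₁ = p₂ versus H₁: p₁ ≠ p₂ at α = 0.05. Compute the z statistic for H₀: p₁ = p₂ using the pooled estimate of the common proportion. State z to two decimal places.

p̂₁ = 31/453 ≈ 0.0684, p̂₂ = 13/426 ≈ 0.0305.
Pooled p̂ = (31+13)/(453+426) = 44/879 = 0.0501.
SE = √(0.0475512 × 0.00455492) = 0.0147.
z = (0.0684 − 0.0305)/0.0147 = 0.0379/0.0147 = 2.58.
Two-sided p-value ≈ 2·Φ(−2.576) = 0.0100; since p < α = 0.05, reject H₀.

z = 2.58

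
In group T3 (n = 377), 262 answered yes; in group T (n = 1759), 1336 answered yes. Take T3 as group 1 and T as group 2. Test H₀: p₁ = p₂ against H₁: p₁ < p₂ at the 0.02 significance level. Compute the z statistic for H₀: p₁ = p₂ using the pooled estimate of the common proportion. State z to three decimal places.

z = -2.621

p̂₁ = 262/377 = 0.694960, p̂₂ = 1336/1759 = 0.759522.
Pooled p̂ = (262+1336)/(377+1759) = 1598/2136 = 0.748127.
SE = √(p̂(1−p̂)(1/n₁+1/n₂)) = √(0.748127·0.251873·0.00322102) = √(0.000606947) = 0.024636.
z = (0.694960 − 0.759522)/0.024636 = -0.064562/0.024636 = -2.621.
p-value = P(Z < -2.621) ≈ 0.0044, so at α = 0.02 we reject H₀.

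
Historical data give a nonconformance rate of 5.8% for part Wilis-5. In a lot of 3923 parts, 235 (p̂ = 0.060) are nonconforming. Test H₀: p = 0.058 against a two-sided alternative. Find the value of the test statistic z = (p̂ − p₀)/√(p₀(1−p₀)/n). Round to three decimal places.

p̂ = 235/3923 = 0.059903.
Under H₀, SE = √(0.058·0.942/3923) = √(1.39271e-05) = 0.003732.
z = (0.059903 − 0.058)/0.003732 = 0.001903/0.003732 = 0.510.

z = 0.510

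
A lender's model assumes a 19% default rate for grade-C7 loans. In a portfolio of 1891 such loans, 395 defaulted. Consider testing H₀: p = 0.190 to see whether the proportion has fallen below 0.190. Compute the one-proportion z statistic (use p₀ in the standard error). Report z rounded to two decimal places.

p̂ = 395/1891 ≈ 0.20888.
Under H₀, SE = √(0.19·0.81/1891) = √(8.13855e-05) = 0.00902.
z = (0.20888 − 0.19)/0.00902 = 0.01888/0.00902 = 2.09.

z = 2.09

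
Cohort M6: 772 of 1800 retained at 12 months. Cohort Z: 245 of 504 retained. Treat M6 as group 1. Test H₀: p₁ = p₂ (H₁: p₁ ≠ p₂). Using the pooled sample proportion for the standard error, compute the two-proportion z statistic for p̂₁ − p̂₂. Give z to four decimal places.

p̂₁ = 772/1800 = 0.428889, p̂₂ = 245/504 = 0.486111.
Pooled p̂ = (772+245)/(1800+504) = 1017/2304 = 0.441406.
SE = √(0.246567 × 0.00253968) = 0.025024.
z = (0.428889 − 0.486111)/0.025024 = -0.057222/0.025024 = -2.2867.

z = -2.2867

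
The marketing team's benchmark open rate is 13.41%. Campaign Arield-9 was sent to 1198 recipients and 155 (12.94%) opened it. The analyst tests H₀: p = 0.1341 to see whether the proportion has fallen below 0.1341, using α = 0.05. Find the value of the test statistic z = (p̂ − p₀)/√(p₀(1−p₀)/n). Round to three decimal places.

p̂ = 155/1198 ≈ 0.12938.
Under H₀, SE = √(0.1341·0.8659/1198) = √(9.69259e-05) = 0.00985.
z = (0.12938 − 0.1341)/0.00985 = -0.00472/0.00985 = -0.479.
p-value = P(Z < -0.479) ≈ 0.3159, so at α = 0.05 we fail to reject H₀.

z = -0.479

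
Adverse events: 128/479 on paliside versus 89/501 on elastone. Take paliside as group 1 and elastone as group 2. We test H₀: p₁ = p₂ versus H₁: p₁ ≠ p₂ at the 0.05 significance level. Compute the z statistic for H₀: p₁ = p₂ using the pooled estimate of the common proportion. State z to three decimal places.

z = 3.376

p̂₁ = 128/479 ≈ 0.267223, p̂₂ = 89/501 ≈ 0.177645.
Pooled p̂ = (128+89)/(479+501) = 217/980 = 0.221429.
SE = √(p̂(1−p̂)(1/n₁+1/n₂)) = √(0.221429·0.778571·0.00408369) = √(0.00070402) = 0.026533.
z = (0.267223 − 0.177645)/0.026533 = 0.089578/0.026533 = 3.376.
Two-sided p-value ≈ 2·Φ(−3.376) = 0.0007. With α = 0.05, reject H₀.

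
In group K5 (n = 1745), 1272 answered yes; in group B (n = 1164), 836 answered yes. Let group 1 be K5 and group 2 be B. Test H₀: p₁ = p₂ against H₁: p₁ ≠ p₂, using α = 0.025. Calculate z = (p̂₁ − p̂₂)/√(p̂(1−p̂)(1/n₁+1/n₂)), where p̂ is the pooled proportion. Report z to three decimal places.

z = 0.635

p̂₁ = 1272/1745 = 0.72894, p̂₂ = 836/1164 = 0.71821.
Pooled p̂ = (1272+836)/(1745+1164) = 2108/2909 = 0.72465.
SE = √(p̂(1−p̂)(1/n₁+1/n₂)) = √(0.72465·0.27535·0.00143217) = √(0.000285766) = 0.01690.
z = (0.72894 − 0.71821)/0.01690 = 0.01073/0.01690 = 0.635.
Two-sided p-value ≈ 2·Φ(−0.635) = 0.5257; since p > α = 0.025, fail to reject H₀.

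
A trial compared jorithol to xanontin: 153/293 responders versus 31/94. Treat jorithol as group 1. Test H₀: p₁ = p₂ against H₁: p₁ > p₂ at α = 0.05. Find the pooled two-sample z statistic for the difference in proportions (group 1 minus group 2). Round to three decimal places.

p̂₁ = 153/293 = 0.52218, p̂₂ = 31/94 = 0.32979.
Pooled p̂ = (153+31)/(293+94) = 184/387 = 0.47545.
SE = √(p̂(1−p̂)(1/n₁+1/n₂)) = √(0.47545·0.52455·0.0140513) = √(0.00350435) = 0.05920.
z = (0.52218 − 0.32979)/0.05920 = 0.19239/0.05920 = 3.250.
p-value = P(Z > 3.250) ≈ 0.0006; since p < α = 0.05, reject H₀.

z = 3.250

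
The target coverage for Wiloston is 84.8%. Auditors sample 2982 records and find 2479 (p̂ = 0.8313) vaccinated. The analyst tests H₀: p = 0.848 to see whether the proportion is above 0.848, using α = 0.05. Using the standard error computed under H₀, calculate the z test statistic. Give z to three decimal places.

p̂ = 2479/2982 ≈ 0.831321.
SE = √(p₀(1−p₀)/n) = √(0.1289/2982) = 0.006575.
z = (0.831321 − 0.848)/0.006575 = -0.016679/0.006575 = -2.537.
p-value = P(Z > -2.537) ≈ 0.9944. With α = 0.05, fail to reject H₀.

z = -2.537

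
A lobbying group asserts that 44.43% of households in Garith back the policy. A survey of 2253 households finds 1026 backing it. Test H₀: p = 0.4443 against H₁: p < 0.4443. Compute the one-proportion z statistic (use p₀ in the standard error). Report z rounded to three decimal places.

p̂ = 1026/2253 ≈ 0.455393.
Under H₀, SE = √(0.4443·0.5557/2253) = √(0.000109586) = 0.010468.
z = (0.455393 − 0.4443)/0.010468 = 0.011093/0.010468 = 1.060.
p-value = P(Z < 1.060) ≈ 0.8553.

z = 1.060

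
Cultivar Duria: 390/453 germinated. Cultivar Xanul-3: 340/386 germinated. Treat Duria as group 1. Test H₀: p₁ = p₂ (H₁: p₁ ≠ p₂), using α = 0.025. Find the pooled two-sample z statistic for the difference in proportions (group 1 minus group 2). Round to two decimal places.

p̂₁ = 390/453 = 0.8609, p̂₂ = 340/386 = 0.8808.
Pooled p̂ = (390+340)/(453+386) = 730/839 = 0.8701.
SE = √(0.113038 × 0.00479818) = 0.0233.
z = (0.8609 − 0.8808)/0.0233 = -0.0199/0.0233 = -0.85.
Two-sided p-value ≈ 2·Φ(−0.855) = 0.3928. With α = 0.025, fail to reject H₀.

z = -0.85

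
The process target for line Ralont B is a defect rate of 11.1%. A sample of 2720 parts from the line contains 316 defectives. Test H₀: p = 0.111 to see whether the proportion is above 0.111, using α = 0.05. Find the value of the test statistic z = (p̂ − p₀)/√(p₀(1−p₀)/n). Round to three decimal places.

p̂ = 316/2720 ≈ 0.116176.
SE = √(p₀(1−p₀)/n) = √(0.098679/2720) = 0.006023.
z = (0.116176 − 0.111)/0.006023 = 0.005176/0.006023 = 0.859.
p-value = P(Z > 0.859) ≈ 0.1951. With α = 0.05, fail to reject H₀.

z = 0.859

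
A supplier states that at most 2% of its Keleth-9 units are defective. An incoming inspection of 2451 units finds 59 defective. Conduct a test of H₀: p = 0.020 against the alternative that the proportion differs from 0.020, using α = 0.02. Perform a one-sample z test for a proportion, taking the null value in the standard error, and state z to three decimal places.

z = 1.440

p̂ = 59/2451 = 0.024072.
Standard error under H₀: √(0.02×0.98/2451) = 0.002828.
z = (0.024072 − 0.02)/0.002828 = 0.004072/0.002828 = 1.440.
Two-sided p-value ≈ 2·Φ(−1.440) = 0.1499; since p > α = 0.02, fail to reject H₀.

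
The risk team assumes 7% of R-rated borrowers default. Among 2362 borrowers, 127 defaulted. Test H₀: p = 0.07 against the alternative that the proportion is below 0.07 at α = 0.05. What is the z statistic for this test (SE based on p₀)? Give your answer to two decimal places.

p̂ = 127/2362 ≈ 0.05377.
Under H₀, SE = √(0.07·0.93/2362) = √(2.75614e-05) = 0.00525.
z = (0.05377 − 0.07)/0.00525 = -0.01623/0.00525 = -3.09.
p-value = P(Z < -3.092) ≈ 0.0010, so at α = 0.05 we reject H₀.

z = -3.09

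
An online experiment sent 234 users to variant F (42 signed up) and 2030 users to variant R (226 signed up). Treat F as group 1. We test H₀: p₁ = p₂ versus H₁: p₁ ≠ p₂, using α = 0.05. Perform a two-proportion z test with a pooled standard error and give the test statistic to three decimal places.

z = 3.056

p̂₁ = 42/234 = 0.179487, p̂₂ = 226/2030 = 0.111330.
Pooled p̂ = (42+226)/(234+2030) = 268/2264 = 0.118375.
SE = √(p̂(1−p̂)(1/n₁+1/n₂)) = √(0.118375·0.881625·0.00476612) = √(0.000497401) = 0.022302.
z = (0.179487 − 0.111330)/0.022302 = 0.068157/0.022302 = 3.056.
p-value = 2·P(Z > 3.056) ≈ 0.0022. With α = 0.05, reject H₀.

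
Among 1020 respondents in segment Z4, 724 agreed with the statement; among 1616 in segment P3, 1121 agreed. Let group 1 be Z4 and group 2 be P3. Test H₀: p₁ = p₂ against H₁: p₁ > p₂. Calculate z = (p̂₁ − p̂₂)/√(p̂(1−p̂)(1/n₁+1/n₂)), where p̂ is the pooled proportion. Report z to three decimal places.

p̂₁ = 724/1020 = 0.70980, p̂₂ = 1121/1616 = 0.69369.
Pooled p̂ = (724+1121)/(1020+1616) = 1845/2636 = 0.69992.
SE = √(p̂(1−p̂)(1/n₁+1/n₂)) = √(0.69992·0.30008·0.0015992) = √(0.000335881) = 0.01833.
z = (0.70980 − 0.69369)/0.01833 = 0.01611/0.01833 = 0.879.
p-value = P(Z > 0.879) ≈ 0.1896.

z = 0.879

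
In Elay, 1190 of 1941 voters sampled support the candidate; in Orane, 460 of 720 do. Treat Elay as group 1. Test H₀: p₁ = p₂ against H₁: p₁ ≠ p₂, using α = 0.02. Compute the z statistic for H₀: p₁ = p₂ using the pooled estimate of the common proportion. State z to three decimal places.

p̂₁ = 1190/1941 = 0.61309, p̂₂ = 460/720 = 0.63889.
Pooled p̂ = (1190+460)/(1941+720) = 1650/2661 = 0.62007.
SE = √(0.235584 × 0.00190409) = 0.02118.
z = (0.61309 − 0.63889)/0.02118 = -0.02580/0.02118 = -1.218.
Two-sided p-value ≈ 2·Φ(−1.218) = 0.2231, so at α = 0.02 we fail to reject H₀.

z = -1.218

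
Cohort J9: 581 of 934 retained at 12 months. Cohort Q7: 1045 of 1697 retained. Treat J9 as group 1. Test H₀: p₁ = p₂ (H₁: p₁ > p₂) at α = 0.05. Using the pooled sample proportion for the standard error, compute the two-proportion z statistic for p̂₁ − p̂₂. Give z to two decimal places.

z = 0.32

p̂₁ = 581/934 = 0.6221, p̂₂ = 1045/1697 = 0.6158.
Pooled p̂ = (581+1045)/(934+1697) = 1626/2631 = 0.6180.
SE = √(p̂(1−p̂)(1/n₁+1/n₂)) = √(0.6180·0.3820·0.00165994) = √(0.000391866) = 0.0198.
z = (0.6221 − 0.6158)/0.0198 = 0.0063/0.0198 = 0.32.
p-value = P(Z > 0.316) ≈ 0.3759. With α = 0.05, fail to reject H₀.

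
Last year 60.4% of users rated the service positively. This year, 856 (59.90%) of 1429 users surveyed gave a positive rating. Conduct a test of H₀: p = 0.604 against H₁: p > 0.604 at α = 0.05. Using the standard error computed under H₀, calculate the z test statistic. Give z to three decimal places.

p̂ = 856/1429 ≈ 0.59902.
Standard error under H₀: √(0.604×0.396/1429) = 0.01294.
z = (0.59902 − 0.604)/0.01294 = -0.00498/0.01294 = -0.385.
p-value = P(Z > -0.385) ≈ 0.6498; since p > α = 0.05, fail to reject H₀.

z = -0.385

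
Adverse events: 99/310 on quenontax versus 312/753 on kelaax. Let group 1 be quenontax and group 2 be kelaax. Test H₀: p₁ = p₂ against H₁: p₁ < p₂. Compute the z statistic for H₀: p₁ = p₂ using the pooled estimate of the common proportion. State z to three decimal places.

z = -2.890

p̂₁ = 99/310 = 0.3193548, p̂₂ = 312/753 = 0.4143426.
Pooled p̂ = (99+312)/(310+753) = 411/1063 = 0.3866416.
SE = √(0.23715 × 0.00455383) = 0.0328624.
z = (0.3193548 − 0.4143426)/0.0328624 = -0.0949878/0.0328624 = -2.890.
p-value = P(Z < -2.890) ≈ 0.0019.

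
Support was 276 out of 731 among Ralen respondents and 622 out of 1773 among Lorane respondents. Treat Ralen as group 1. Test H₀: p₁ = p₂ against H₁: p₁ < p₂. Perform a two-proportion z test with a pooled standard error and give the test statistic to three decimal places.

p̂₁ = 276/731 = 0.37756, p̂₂ = 622/1773 = 0.35082.
Pooled p̂ = (276+622)/(731+1773) = 898/2504 = 0.35863.
SE = √(0.230013 × 0.001932) = 0.02108.
z = (0.37756 − 0.35082)/0.02108 = 0.02674/0.02108 = 1.269.
p-value = P(Z < 1.269) ≈ 0.8977.

z = 1.269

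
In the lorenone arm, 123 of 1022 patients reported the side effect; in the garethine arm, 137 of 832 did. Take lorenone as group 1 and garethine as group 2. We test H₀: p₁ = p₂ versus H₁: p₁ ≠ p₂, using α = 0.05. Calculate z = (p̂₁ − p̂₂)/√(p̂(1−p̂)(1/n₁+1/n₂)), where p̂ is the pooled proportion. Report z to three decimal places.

z = -2.733

p̂₁ = 123/1022 = 0.12035, p̂₂ = 137/832 = 0.16466.
Pooled p̂ = (123+137)/(1022+832) = 260/1854 = 0.14024.
SE = √(p̂(1−p̂)(1/n₁+1/n₂)) = √(0.14024·0.85976·0.0021804) = √(0.000262892) = 0.01621.
z = (0.12035 − 0.16466)/0.01621 = -0.04431/0.01621 = -2.733.
p-value = 2·P(Z > 2.733) ≈ 0.0063. With α = 0.05, reject H₀.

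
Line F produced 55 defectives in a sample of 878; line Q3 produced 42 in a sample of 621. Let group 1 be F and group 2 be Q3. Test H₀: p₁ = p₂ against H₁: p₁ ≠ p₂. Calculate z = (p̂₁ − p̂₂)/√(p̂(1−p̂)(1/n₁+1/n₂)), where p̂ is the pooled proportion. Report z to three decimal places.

z = -0.387

p̂₁ = 55/878 = 0.06264, p̂₂ = 42/621 = 0.06763.
Pooled p̂ = (55+42)/(878+621) = 97/1499 = 0.06471.
SE = √(p̂(1−p̂)(1/n₁+1/n₂)) = √(0.06471·0.93529·0.00274926) = √(0.000166392) = 0.01290.
z = (0.06264 − 0.06763)/0.01290 = -0.00499/0.01290 = -0.387.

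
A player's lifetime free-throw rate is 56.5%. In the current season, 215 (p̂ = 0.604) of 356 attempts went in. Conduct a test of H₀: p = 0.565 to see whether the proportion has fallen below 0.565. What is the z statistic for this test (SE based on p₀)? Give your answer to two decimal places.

p̂ = 215/356 = 0.6039.
SE = √(p₀(1−p₀)/n) = √(0.24577/356) = 0.0263.
z = (0.6039 − 0.565)/0.0263 = 0.0389/0.0263 = 1.48.

z = 1.48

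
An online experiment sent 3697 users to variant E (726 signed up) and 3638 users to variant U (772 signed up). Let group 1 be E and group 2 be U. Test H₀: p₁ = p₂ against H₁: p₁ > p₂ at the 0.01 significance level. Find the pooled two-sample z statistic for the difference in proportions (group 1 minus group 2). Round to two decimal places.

p̂₁ = 726/3697 = 0.1964, p̂₂ = 772/3638 = 0.2122.
Pooled p̂ = (726+772)/(3697+3638) = 1498/7335 = 0.2042.
SE = √(p̂(1−p̂)(1/n₁+1/n₂)) = √(0.2042·0.7958·0.000545366) = √(8.86317e-05) = 0.0094.
z = (0.1964 − 0.2122)/0.0094 = -0.0158/0.0094 = -1.68.
p-value = P(Z > -1.681) ≈ 0.9537. With α = 0.01, fail to reject H₀.

z = -1.68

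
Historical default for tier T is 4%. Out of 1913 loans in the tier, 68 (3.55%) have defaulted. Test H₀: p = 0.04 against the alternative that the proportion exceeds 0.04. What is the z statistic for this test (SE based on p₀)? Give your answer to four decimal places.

z = -0.9941

p̂ = 68/1913 ≈ 0.0355463.
Under H₀, SE = √(0.04·0.96/1913) = √(2.00732e-05) = 0.0044803.
z = (0.0355463 − 0.04)/0.0044803 = -0.0044537/0.0044803 = -0.9941.
p-value = P(Z > -0.994) ≈ 0.8399.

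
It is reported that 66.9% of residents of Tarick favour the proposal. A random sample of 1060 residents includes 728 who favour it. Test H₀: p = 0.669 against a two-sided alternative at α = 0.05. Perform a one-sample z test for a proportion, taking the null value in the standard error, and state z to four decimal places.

z = 1.2310

p̂ = 728/1060 = 0.6867925.
Under H₀, SE = √(0.669·0.331/1060) = √(0.000208905) = 0.0144535.
z = (0.6867925 − 0.669)/0.0144535 = 0.0177925/0.0144535 = 1.2310.
p-value = 2·P(Z > 1.231) ≈ 0.2183, so at α = 0.05 we fail to reject H₀.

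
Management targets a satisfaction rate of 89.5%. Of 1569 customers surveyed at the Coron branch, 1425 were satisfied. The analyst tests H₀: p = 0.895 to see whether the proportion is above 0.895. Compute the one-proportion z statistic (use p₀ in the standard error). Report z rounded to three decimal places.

z = 1.708

p̂ = 1425/1569 ≈ 0.90822.
Standard error under H₀: √(0.895×0.105/1569) = 0.00774.
z = (0.90822 − 0.895)/0.00774 = 0.01322/0.00774 = 1.708.
p-value = P(Z > 1.708) ≈ 0.0438.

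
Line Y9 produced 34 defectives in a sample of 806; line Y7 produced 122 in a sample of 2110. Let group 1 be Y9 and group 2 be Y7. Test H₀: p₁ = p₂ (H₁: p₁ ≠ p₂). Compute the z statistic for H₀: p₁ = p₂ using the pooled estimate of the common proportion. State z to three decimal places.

p̂₁ = 34/806 = 0.04218, p̂₂ = 122/2110 = 0.05782.
Pooled p̂ = (34+122)/(806+2110) = 156/2916 = 0.05350.
SE = √(0.0506359 × 0.00171463) = 0.00932.
z = (0.04218 − 0.05782)/0.00932 = -0.01564/0.00932 = -1.678.
Two-sided p-value ≈ 2·Φ(−1.678) = 0.0933.

z = -1.678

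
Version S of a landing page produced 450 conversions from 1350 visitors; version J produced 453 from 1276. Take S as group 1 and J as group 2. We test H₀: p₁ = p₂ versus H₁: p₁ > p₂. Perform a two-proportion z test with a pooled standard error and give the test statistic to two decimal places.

z = -1.17

p̂₁ = 450/1350 = 0.3333, p̂₂ = 453/1276 = 0.3550.
Pooled p̂ = (450+453)/(1350+1276) = 903/2626 = 0.3439.
SE = √(0.225623 × 0.00152444) = 0.0185.
z = (0.3333 − 0.3550)/0.0185 = -0.0217/0.0185 = -1.17.
p-value = P(Z > -1.169) ≈ 0.8788.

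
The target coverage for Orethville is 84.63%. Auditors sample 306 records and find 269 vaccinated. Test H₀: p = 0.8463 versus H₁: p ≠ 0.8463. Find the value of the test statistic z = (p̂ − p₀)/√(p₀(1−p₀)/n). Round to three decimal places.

p̂ = 269/306 = 0.87908.
Under H₀, SE = √(0.8463·0.1537/306) = √(0.000425086) = 0.02062.
z = (0.87908 − 0.8463)/0.02062 = 0.03278/0.02062 = 1.590.

z = 1.590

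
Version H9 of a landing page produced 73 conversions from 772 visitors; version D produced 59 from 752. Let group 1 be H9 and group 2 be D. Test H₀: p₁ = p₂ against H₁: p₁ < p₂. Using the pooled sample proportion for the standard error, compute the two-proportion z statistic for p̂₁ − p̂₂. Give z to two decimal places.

z = 1.12

p̂₁ = 73/772 ≈ 0.0946, p̂₂ = 59/752 ≈ 0.0785.
Pooled p̂ = (73+59)/(772+752) = 132/1524 = 0.0866.
SE = √(0.0791122 × 0.00262512) = 0.0144.
z = (0.0946 − 0.0785)/0.0144 = 0.0161/0.0144 = 1.12.
p-value = P(Z < 1.117) ≈ 0.8681.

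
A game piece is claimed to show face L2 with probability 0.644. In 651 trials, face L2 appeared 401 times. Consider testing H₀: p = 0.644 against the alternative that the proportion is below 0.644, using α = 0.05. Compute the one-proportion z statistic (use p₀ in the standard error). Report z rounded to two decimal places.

z = -1.49

p̂ = 401/651 = 0.6160.
Under H₀, SE = √(0.644·0.356/651) = √(0.000352172) = 0.0188.
z = (0.6160 − 0.644)/0.0188 = -0.0280/0.0188 = -1.49.
p-value = P(Z < -1.493) ≈ 0.0677, so at α = 0.05 we fail to reject H₀.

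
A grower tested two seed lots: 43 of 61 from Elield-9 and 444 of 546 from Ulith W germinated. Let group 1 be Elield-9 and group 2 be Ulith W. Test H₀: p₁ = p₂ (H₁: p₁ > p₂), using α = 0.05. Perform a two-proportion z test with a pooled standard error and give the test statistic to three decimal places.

z = -2.014

p̂₁ = 43/61 ≈ 0.70492, p̂₂ = 444/546 ≈ 0.81319.
Pooled p̂ = (43+444)/(61+546) = 487/607 = 0.80231.
SE = √(0.158611 × 0.0182249) = 0.05376.
z = (0.70492 − 0.81319)/0.05376 = -0.10827/0.05376 = -2.014.
p-value = P(Z > -2.014) ≈ 0.9780; since p > α = 0.05, fail to reject H₀.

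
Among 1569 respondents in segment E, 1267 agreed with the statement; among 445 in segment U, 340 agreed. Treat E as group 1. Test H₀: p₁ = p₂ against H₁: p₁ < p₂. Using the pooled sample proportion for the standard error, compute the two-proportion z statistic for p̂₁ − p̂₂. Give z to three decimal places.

z = 2.016

p̂₁ = 1267/1569 ≈ 0.80752, p̂₂ = 340/445 ≈ 0.76404.
Pooled p̂ = (1267+340)/(1569+445) = 1607/2014 = 0.79791.
SE = √(p̂(1−p̂)(1/n₁+1/n₂)) = √(0.79791·0.20209·0.00288454) = √(0.000465123) = 0.02157.
z = (0.80752 − 0.76404)/0.02157 = 0.04348/0.02157 = 2.016.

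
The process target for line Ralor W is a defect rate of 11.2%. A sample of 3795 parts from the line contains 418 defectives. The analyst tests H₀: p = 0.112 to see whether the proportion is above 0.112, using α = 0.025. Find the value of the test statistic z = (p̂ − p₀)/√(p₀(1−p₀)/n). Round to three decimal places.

z = -0.362

p̂ = 418/3795 ≈ 0.110145.
Under H₀, SE = √(0.112·0.888/3795) = √(2.62071e-05) = 0.005119.
z = (0.110145 − 0.112)/0.005119 = -0.001855/0.005119 = -0.362.
p-value = P(Z > -0.362) ≈ 0.6415; since p > α = 0.025, fail to reject H₀.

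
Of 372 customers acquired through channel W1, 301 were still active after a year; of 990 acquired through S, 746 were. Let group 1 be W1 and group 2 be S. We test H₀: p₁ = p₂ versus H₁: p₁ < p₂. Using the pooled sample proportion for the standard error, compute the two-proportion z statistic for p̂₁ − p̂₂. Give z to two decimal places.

z = 2.17

p̂₁ = 301/372 ≈ 0.8091, p̂₂ = 746/990 ≈ 0.7535.
Pooled p̂ = (301+746)/(372+990) = 1047/1362 = 0.7687.
SE = √(p̂(1−p̂)(1/n₁+1/n₂)) = √(0.7687·0.2313·0.00369827) = √(0.000657509) = 0.0256.
z = (0.8091 − 0.7535)/0.0256 = 0.0556/0.0256 = 2.17.
p-value = P(Z < 2.168) ≈ 0.9849.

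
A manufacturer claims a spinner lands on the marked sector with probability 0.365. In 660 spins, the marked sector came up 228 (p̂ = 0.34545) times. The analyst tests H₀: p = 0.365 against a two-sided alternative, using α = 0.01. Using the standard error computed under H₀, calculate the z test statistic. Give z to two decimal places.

z = -1.04

p̂ = 228/660 = 0.3455.
Under H₀, SE = √(0.365·0.635/660) = √(0.000351174) = 0.0187.
z = (0.3455 − 0.365)/0.0187 = -0.0195/0.0187 = -1.04.
p-value = 2·P(Z > 1.043) ≈ 0.2969; since p > α = 0.01, fail to reject H₀.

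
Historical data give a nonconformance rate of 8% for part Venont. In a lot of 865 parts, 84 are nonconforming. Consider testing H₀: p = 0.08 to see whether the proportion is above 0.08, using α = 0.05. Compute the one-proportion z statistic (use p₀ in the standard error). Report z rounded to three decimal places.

z = 1.855

p̂ = 84/865 = 0.097110.
Standard error under H₀: √(0.08×0.92/865) = 0.009224.
z = (0.097110 − 0.08)/0.009224 = 0.017110/0.009224 = 1.855.
p-value = P(Z > 1.855) ≈ 0.0318; since p < α = 0.05, reject H₀.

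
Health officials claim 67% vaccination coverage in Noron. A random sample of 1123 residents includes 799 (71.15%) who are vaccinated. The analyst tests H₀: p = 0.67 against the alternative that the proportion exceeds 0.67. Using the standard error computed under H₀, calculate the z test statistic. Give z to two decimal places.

z = 2.96

p̂ = 799/1123 = 0.7115.
Standard error under H₀: √(0.67×0.33/1123) = 0.0140.
z = (0.7115 − 0.67)/0.0140 = 0.0415/0.0140 = 2.96.
p-value = P(Z > 2.957) ≈ 0.0016.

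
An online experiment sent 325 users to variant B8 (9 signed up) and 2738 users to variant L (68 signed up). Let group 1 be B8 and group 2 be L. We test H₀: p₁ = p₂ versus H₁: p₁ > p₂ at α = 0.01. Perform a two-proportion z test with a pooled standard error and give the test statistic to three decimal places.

z = 0.311

p̂₁ = 9/325 = 0.027692, p̂₂ = 68/2738 = 0.024836.
Pooled p̂ = (9+68)/(325+2738) = 77/3063 = 0.025139.
SE = √(p̂(1−p̂)(1/n₁+1/n₂)) = √(0.025139·0.974861·0.00344215) = √(8.43561e-05) = 0.009185.
z = (0.027692 − 0.024836)/0.009185 = 0.002856/0.009185 = 0.311.
p-value = P(Z > 0.311) ≈ 0.3779, so at α = 0.01 we fail to reject H₀.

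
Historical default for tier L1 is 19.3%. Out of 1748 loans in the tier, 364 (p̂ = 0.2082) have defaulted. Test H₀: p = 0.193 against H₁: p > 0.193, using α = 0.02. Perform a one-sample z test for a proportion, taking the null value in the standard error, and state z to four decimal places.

p̂ = 364/1748 ≈ 0.2082380.
Standard error under H₀: √(0.193×0.807/1748) = 0.0094394.
z = (0.2082380 − 0.193)/0.0094394 = 0.0152380/0.0094394 = 1.6143.
p-value = P(Z > 1.614) ≈ 0.0532; since p > α = 0.02, fail to reject H₀.

z = 1.6143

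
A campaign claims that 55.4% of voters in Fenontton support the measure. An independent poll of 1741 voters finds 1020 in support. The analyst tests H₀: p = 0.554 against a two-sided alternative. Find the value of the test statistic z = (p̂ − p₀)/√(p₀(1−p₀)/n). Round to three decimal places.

z = 2.675

p̂ = 1020/1741 = 0.585870.
Standard error under H₀: √(0.554×0.446/1741) = 0.011913.
z = (0.585870 − 0.554)/0.011913 = 0.031870/0.011913 = 2.675.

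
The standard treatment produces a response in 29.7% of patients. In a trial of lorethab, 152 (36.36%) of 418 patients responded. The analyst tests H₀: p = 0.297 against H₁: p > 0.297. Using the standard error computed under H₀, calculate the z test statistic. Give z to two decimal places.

p̂ = 152/418 = 0.36364.
Standard error under H₀: √(0.297×0.703/418) = 0.02235.
z = (0.36364 − 0.297)/0.02235 = 0.06664/0.02235 = 2.98.

z = 2.98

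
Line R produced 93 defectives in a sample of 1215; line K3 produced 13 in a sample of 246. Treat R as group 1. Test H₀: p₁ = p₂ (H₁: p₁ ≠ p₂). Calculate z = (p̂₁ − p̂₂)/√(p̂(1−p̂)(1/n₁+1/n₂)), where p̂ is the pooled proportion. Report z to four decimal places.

p̂₁ = 93/1215 = 0.0765432, p̂₂ = 13/246 = 0.0528455.
Pooled p̂ = (93+13)/(1215+246) = 106/1461 = 0.0725530.
SE = √(0.0672891 × 0.00488809) = 0.0181360.
z = (0.0765432 − 0.0528455)/0.0181360 = 0.0236977/0.0181360 = 1.3067.
p-value = 2·P(Z > 1.307) ≈ 0.1913.

z = 1.3067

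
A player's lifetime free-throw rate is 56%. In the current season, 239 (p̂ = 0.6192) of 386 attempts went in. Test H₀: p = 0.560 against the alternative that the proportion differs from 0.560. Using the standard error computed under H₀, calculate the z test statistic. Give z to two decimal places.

z = 2.34

p̂ = 239/386 ≈ 0.6192.
Standard error under H₀: √(0.56×0.44/386) = 0.0253.
z = (0.6192 − 0.56)/0.0253 = 0.0592/0.0253 = 2.34.
p-value = 2·P(Z > 2.342) ≈ 0.0192.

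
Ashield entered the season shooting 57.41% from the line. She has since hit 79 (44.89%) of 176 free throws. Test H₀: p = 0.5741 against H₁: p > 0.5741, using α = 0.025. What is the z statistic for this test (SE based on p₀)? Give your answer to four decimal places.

z = -3.3600

p̂ = 79/176 = 0.448864.
Standard error under H₀: √(0.5741×0.4259/176) = 0.037273.
z = (0.448864 − 0.5741)/0.037273 = -0.125236/0.037273 = -3.3600.
p-value = P(Z > -3.360) ≈ 0.9996, so at α = 0.025 we fail to reject H₀.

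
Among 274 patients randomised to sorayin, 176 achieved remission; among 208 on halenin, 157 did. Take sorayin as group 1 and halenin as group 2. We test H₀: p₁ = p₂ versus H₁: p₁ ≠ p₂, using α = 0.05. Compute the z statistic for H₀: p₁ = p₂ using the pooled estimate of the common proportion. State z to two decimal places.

p̂₁ = 176/274 = 0.6423, p̂₂ = 157/208 = 0.7548.
Pooled p̂ = (176+157)/(274+208) = 333/482 = 0.6909.
SE = √(p̂(1−p̂)(1/n₁+1/n₂)) = √(0.6909·0.3091·0.00845733) = √(0.00180622) = 0.0425.
z = (0.6423 − 0.7548)/0.0425 = -0.1125/0.0425 = -2.65.
Two-sided p-value ≈ 2·Φ(−2.646) = 0.0081; since p < α = 0.05, reject H₀.

z = -2.65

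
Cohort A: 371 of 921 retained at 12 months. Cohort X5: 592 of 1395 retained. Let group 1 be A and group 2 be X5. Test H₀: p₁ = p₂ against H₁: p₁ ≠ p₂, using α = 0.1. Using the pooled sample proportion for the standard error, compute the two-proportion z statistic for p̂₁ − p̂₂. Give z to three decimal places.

z = -1.030

p̂₁ = 371/921 = 0.40282, p̂₂ = 592/1395 = 0.42437.
Pooled p̂ = (371+592)/(921+1395) = 963/2316 = 0.41580.
SE = √(p̂(1−p̂)(1/n₁+1/n₂)) = √(0.41580·0.58420·0.00180262) = √(0.000437877) = 0.02093.
z = (0.40282 − 0.42437)/0.02093 = -0.02155/0.02093 = -1.030.
p-value = 2·P(Z > 1.030) ≈ 0.3031. With α = 0.1, fail to reject H₀.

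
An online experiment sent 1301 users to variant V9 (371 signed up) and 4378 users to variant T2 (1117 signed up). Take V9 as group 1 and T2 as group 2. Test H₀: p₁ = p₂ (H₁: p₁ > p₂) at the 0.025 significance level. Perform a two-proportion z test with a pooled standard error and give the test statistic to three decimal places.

z = 2.162

p̂₁ = 371/1301 = 0.28517, p̂₂ = 1117/4378 = 0.25514.
Pooled p̂ = (371+1117)/(1301+4378) = 1488/5679 = 0.26202.
SE = √(p̂(1−p̂)(1/n₁+1/n₂)) = √(0.26202·0.73798·0.000997054) = √(0.000192795) = 0.01389.
z = (0.28517 − 0.25514)/0.01389 = 0.03003/0.01389 = 2.162.
p-value = P(Z > 2.162) ≈ 0.0153. With α = 0.025, reject H₀.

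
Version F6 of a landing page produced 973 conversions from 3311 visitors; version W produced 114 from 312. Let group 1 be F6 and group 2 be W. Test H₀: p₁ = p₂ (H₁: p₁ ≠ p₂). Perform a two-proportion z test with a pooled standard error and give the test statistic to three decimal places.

p̂₁ = 973/3311 ≈ 0.29387, p̂₂ = 114/312 ≈ 0.36538.
Pooled p̂ = (973+114)/(3311+312) = 1087/3623 = 0.30003.
SE = √(0.210011 × 0.00350715) = 0.02714.
z = (0.29387 − 0.36538)/0.02714 = -0.07151/0.02714 = -2.635.
p-value = 2·P(Z > 2.635) ≈ 0.0084.

z = -2.635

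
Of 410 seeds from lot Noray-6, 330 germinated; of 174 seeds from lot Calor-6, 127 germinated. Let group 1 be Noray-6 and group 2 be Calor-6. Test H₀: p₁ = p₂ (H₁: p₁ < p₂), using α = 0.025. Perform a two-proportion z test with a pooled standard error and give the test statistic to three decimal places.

z = 2.009

p̂₁ = 330/410 = 0.80488, p̂₂ = 127/174 = 0.72989.
Pooled p̂ = (330+127)/(410+174) = 457/584 = 0.78253.
SE = √(0.170174 × 0.00818615) = 0.03732.
z = (0.80488 − 0.72989)/0.03732 = 0.07499/0.03732 = 2.009.
p-value = P(Z < 2.009) ≈ 0.9777; since p > α = 0.025, fail to reject H₀.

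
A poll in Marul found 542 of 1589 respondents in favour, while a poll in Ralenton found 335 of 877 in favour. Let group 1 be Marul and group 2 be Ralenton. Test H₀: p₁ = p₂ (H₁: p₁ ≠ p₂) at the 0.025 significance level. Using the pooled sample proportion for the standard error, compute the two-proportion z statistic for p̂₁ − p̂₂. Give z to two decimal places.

z = -2.03

p̂₁ = 542/1589 = 0.3411, p̂₂ = 335/877 = 0.3820.
Pooled p̂ = (542+335)/(1589+877) = 877/2466 = 0.3556.
SE = √(0.229159 × 0.00176958) = 0.0201.
z = (0.3411 − 0.3820)/0.0201 = -0.0409/0.0201 = -2.03.
Two-sided p-value ≈ 2·Φ(−2.031) = 0.0423, so at α = 0.025 we fail to reject H₀.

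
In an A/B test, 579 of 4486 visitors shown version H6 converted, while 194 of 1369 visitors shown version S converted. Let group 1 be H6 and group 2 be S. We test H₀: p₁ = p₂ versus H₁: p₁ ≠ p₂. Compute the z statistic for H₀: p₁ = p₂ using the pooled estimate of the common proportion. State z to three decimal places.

p̂₁ = 579/4486 ≈ 0.129068, p̂₂ = 194/1369 ≈ 0.141709.
Pooled p̂ = (579+194)/(4486+1369) = 773/5855 = 0.132024.
SE = √(p̂(1−p̂)(1/n₁+1/n₂)) = √(0.132024·0.867976·0.000953376) = √(0.000109251) = 0.010452.
z = (0.129068 − 0.141709)/0.010452 = -0.012641/0.010452 = -1.209.
Two-sided p-value ≈ 2·Φ(−1.209) = 0.2265.

z = -1.209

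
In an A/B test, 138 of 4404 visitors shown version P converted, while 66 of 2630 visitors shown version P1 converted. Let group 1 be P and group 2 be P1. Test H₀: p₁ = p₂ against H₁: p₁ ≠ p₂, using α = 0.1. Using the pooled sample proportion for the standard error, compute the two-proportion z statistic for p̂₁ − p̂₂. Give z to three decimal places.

z = 1.509

p̂₁ = 138/4404 = 0.031335, p̂₂ = 66/2630 = 0.025095.
Pooled p̂ = (138+66)/(4404+2630) = 204/7034 = 0.029002.
SE = √(0.0281609 × 0.000607294) = 0.004135.
z = (0.031335 − 0.025095)/0.004135 = 0.006240/0.004135 = 1.509.
Two-sided p-value ≈ 2·Φ(−1.509) = 0.1313; since p > α = 0.1, fail to reject H₀.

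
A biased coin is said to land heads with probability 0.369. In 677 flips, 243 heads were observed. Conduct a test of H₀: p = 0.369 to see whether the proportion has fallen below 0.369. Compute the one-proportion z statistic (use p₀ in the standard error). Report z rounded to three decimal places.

p̂ = 243/677 = 0.358936.
Standard error under H₀: √(0.369×0.631/677) = 0.018545.
z = (0.358936 − 0.369)/0.018545 = -0.010064/0.018545 = -0.543.

z = -0.543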